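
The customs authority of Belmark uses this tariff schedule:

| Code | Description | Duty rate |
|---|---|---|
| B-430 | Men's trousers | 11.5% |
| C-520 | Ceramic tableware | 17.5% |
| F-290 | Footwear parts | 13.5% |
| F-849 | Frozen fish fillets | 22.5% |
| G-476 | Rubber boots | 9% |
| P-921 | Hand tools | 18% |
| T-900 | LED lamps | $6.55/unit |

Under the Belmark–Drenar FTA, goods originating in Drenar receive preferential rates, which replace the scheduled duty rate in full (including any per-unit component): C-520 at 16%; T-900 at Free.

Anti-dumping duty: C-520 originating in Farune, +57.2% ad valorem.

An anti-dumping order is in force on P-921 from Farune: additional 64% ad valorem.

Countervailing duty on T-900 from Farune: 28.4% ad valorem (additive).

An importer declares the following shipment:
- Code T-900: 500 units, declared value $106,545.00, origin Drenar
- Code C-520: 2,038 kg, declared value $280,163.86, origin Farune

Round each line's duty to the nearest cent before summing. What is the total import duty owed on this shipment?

$209,282.40

Line 1 (T-900, Drenar, 500 units, $106,545.00):
Base rate for T-900 is $6.55/unit.
Origin Drenar qualifies under the Belmark–Drenar agreement and T-900 is covered: preferential rate Free applies instead.
The additional-duty order on T-900 targets Farune, not Drenar; it does not apply.
Duty = $106,545.00 × 0% = $0.00.
Line 2 (C-520, Farune, 2,038 kg, $280,163.86):
Base rate for C-520 is 17.5%.
C-520 has an FTA preferential rate, but origin Farune is not Drenar; base rate stands.
Additional duty on C-520 from Farune: +57.2%. Applied ad valorem rate: 17.5% + 57.2% = 74.7%.
Duty = $280,163.86 × 74.7% = $209,282.40.
Total = $0.00 + $209,282.40 = $209,282.40.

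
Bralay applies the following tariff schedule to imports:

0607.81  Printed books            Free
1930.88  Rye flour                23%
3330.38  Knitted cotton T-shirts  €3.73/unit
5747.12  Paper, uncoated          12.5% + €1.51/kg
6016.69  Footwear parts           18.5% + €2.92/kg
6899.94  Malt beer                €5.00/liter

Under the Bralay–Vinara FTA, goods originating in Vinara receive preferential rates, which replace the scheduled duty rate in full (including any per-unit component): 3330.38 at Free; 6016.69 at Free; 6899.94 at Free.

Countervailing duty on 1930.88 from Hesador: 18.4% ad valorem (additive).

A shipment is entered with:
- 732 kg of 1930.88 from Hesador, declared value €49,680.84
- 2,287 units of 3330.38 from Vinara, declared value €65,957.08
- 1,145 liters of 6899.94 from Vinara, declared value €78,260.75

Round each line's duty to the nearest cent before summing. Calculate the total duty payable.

Line 1 (1930.88, Hesador, 732 kg, €49,680.84):
Base rate for 1930.88 is 23%.
Additional duty on 1930.88 from Hesador: +18.4%. Applied ad valorem rate: 23% + 18.4% = 41.4%.
Duty = €49,680.84 × 41.4% = €20,567.87.
Line 2 (3330.38, Vinara, 2,287 units, €65,957.08):
Base rate for 3330.38 is €3.73/unit.
Origin Vinara qualifies under the Bralay–Vinara agreement and 3330.38 is covered: preferential rate Free applies instead.
Duty = €65,957.08 × 0% = €0.00.
Line 3 (6899.94, Vinara, 1,145 liters, €78,260.75):
Base rate for 6899.94 is €5.00/liter.
Origin Vinara qualifies under the Bralay–Vinara agreement and 6899.94 is covered: preferential rate Free applies instead.
Duty = €78,260.75 × 0% = €0.00.
Total = €20,567.87 + €0.00 + €0.00 = €20,567.87.

€20,567.87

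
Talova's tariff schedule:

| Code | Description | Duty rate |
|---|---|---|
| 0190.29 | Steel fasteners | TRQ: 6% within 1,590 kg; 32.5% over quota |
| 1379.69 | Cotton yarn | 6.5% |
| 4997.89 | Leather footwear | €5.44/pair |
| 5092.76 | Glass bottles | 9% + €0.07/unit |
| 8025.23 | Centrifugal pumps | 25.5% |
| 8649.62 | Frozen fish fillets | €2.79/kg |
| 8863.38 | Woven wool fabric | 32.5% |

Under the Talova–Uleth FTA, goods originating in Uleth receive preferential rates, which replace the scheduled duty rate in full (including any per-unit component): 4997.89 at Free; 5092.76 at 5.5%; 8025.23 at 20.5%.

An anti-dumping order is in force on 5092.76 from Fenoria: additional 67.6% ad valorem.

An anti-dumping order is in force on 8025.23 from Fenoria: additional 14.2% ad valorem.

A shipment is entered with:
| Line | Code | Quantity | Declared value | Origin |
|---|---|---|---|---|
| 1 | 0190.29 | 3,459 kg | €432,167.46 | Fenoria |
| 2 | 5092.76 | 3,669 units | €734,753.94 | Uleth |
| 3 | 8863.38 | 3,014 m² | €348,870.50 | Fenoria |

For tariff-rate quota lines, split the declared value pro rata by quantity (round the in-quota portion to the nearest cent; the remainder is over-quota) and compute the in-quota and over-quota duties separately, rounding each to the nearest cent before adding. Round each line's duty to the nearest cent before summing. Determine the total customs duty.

€241,605.34

Line 1 (0190.29, Fenoria, 3,459 kg, €432,167.46):
Code 0190.29 is under a tariff-rate quota (threshold 1,590 kg). In-quota: 1,590 kg at 6%; over-quota: 1,869 kg at 32.5%.
Pro-rata value split: in-quota = €432,167.46 × 1,590/3,459 = €198,654.60; over-quota = €432,167.46 − €198,654.60 = €233,512.86.
In-quota duty = €198,654.60 × 6% = €11,919.28. Over-quota duty = €233,512.86 × 32.5% = €75,891.68.
Line duty = €11,919.28 + €75,891.68 = €87,810.96.
Line 2 (5092.76, Uleth, 3,669 units, €734,753.94):
Base rate for 5092.76 is 9% + €0.07/unit.
Origin Uleth qualifies under the Talova–Uleth agreement and 5092.76 is covered: preferential rate 5.5% applies instead.
The additional-duty order on 5092.76 targets Fenoria, not Uleth; it does not apply.
Duty = €734,753.94 × 5.5% = €40,411.47.
Line 3 (8863.38, Fenoria, 3,014 m², €348,870.50):
Base rate for 8863.38 is 32.5%.
Duty = €348,870.50 × 32.5% = €113,382.91.
Total = €87,810.96 + €40,411.47 + €113,382.91 = €241,605.34.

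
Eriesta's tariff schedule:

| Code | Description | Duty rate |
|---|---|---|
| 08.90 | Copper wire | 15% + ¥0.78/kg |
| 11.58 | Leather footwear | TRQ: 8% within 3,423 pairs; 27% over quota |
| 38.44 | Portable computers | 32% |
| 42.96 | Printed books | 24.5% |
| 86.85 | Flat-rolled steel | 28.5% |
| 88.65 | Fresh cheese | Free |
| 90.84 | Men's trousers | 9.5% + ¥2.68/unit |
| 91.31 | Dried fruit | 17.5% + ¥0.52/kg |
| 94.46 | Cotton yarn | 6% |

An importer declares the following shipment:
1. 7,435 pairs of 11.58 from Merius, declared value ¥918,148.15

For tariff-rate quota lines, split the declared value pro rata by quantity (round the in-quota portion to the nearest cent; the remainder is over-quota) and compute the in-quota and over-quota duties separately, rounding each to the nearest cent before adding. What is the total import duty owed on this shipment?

Line 1 (11.58, Merius, 7,435 pairs, ¥918,148.15):
Code 11.58 is under a tariff-rate quota (threshold 3,423 pairs). In-quota: 3,423 pairs at 8%; over-quota: 4,012 pairs at 27%.
Pro-rata value split: in-quota = ¥918,148.15 × 3,423/7,435 = ¥422,706.27; over-quota = ¥918,148.15 − ¥422,706.27 = ¥495,441.88.
In-quota duty = ¥422,706.27 × 8% = ¥33,816.50. Over-quota duty = ¥495,441.88 × 27% = ¥133,769.31.
Line duty = ¥33,816.50 + ¥133,769.31 = ¥167,585.81.

¥167,585.81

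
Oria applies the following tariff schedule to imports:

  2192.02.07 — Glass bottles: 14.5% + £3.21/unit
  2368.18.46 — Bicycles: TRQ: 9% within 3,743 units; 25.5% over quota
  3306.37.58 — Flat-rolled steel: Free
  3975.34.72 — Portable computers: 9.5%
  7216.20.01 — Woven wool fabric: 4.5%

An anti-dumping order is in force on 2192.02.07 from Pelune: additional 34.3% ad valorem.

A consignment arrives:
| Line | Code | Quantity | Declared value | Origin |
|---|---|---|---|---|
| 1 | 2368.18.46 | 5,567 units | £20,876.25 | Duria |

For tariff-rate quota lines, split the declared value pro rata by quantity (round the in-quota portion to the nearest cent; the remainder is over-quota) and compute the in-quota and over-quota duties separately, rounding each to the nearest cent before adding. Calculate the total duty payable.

£3,007.46

Line 1 (2368.18.46, Duria, 5,567 units, £20,876.25):
Code 2368.18.46 is under a tariff-rate quota (threshold 3,743 units). In-quota: 3,743 units at 9%; over-quota: 1,824 units at 25.5%.
Pro-rata value split: in-quota = £20,876.25 × 3,743/5,567 = £14,036.25; over-quota = £20,876.25 − £14,036.25 = £6,840.00.
In-quota duty = £14,036.25 × 9% = £1,263.26. Over-quota duty = £6,840.00 × 25.5% = £1,744.20.
Line duty = £1,263.26 + £1,744.20 = £3,007.46.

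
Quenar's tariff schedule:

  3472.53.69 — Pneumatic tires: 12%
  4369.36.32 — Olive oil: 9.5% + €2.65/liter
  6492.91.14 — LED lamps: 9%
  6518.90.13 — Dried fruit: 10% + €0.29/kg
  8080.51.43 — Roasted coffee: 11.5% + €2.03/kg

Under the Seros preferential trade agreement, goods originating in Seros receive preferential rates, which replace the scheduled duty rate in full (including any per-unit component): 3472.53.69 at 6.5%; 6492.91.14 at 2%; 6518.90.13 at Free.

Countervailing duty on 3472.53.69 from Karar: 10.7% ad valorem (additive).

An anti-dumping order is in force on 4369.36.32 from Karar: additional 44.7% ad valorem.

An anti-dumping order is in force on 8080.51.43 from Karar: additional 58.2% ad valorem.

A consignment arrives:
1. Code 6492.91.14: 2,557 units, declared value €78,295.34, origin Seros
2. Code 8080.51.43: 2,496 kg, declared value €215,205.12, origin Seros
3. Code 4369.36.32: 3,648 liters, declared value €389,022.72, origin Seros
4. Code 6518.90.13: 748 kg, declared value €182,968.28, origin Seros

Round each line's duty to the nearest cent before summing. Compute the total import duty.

€78,005.74

Line 1 (6492.91.14, Seros, 2,557 units, €78,295.34):
Base rate for 6492.91.14 is 9%.
Origin Seros qualifies under the Quenar–Seros agreement and 6492.91.14 is covered: preferential rate 2% applies instead.
Duty = €78,295.34 × 2% = €1,565.91.
Line 2 (8080.51.43, Seros, 2,496 kg, €215,205.12):
Base rate for 8080.51.43 is 11.5% + €2.03/kg.
Origin Seros is the FTA partner but 8080.51.43 is not on the preference list; base rate stands.
The additional-duty order on 8080.51.43 targets Karar, not Seros; it does not apply.
Duty = €215,205.12 × 11.5% + 2,496 × €2.03 = €29,815.47.
Line 3 (4369.36.32, Seros, 3,648 liters, €389,022.72):
Base rate for 4369.36.32 is 9.5% + €2.65/liter.
Origin Seros is the FTA partner but 4369.36.32 is not on the preference list; base rate stands.
The additional-duty order on 4369.36.32 targets Karar, not Seros; it does not apply.
Duty = €389,022.72 × 9.5% + 3,648 × €2.65 = €46,624.36.
Line 4 (6518.90.13, Seros, 748 kg, €182,968.28):
Base rate for 6518.90.13 is 10% + €0.29/kg.
Origin Seros qualifies under the Quenar–Seros agreement and 6518.90.13 is covered: preferential rate Free applies instead.
Duty = €182,968.28 × 0% = €0.00.
Total = €1,565.91 + €29,815.47 + €46,624.36 + €0.00 = €78,005.74.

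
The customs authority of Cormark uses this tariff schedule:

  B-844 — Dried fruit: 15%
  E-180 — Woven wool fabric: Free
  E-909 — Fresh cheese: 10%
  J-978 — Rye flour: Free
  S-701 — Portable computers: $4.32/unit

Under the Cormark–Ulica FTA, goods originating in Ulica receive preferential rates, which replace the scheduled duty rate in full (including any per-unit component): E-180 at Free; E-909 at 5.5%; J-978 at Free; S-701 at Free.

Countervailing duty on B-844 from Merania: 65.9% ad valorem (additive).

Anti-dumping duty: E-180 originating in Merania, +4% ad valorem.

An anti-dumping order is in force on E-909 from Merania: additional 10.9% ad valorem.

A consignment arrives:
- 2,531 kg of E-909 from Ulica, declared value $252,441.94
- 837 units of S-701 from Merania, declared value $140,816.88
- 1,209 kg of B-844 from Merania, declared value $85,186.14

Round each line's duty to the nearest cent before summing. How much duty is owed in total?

$86,415.74

Line 1 (E-909, Ulica, 2,531 kg, $252,441.94):
Base rate for E-909 is 10%.
Origin Ulica qualifies under the Cormark–Ulica agreement and E-909 is covered: preferential rate 5.5% applies instead.
The additional-duty order on E-909 targets Merania, not Ulica; it does not apply.
Duty = $252,441.94 × 5.5% = $13,884.31.
Line 2 (S-701, Merania, 837 units, $140,816.88):
Base rate for S-701 is $4.32/unit.
S-701 has an FTA preferential rate, but origin Merania is not Ulica; base rate stands.
Duty = 837 × $4.32 = $3,615.84.
Line 3 (B-844, Merania, 1,209 kg, $85,186.14):
Base rate for B-844 is 15%.
Additional duty on B-844 from Merania: +65.9%. Applied ad valorem rate: 15% + 65.9% = 80.9%.
Duty = $85,186.14 × 80.9% = $68,915.59.
Total = $13,884.31 + $3,615.84 + $68,915.59 = $86,415.74.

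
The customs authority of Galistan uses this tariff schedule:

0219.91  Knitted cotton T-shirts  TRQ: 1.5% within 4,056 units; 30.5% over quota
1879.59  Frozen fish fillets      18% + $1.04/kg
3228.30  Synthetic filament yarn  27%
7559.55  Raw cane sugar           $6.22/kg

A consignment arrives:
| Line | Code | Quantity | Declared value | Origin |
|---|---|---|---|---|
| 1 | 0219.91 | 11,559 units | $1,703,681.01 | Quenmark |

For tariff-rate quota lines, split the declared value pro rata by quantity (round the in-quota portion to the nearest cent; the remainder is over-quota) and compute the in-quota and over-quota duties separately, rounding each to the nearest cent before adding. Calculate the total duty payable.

$346,256.70

Line 1 (0219.91, Quenmark, 11,559 units, $1,703,681.01):
Code 0219.91 is under a tariff-rate quota (threshold 4,056 units). In-quota: 4,056 units at 1.5%; over-quota: 7,503 units at 30.5%.
Pro-rata value split: in-quota = $1,703,681.01 × 4,056/11,559 = $597,813.84; over-quota = $1,703,681.01 − $597,813.84 = $1,105,867.17.
In-quota duty = $597,813.84 × 1.5% = $8,967.21. Over-quota duty = $1,105,867.17 × 30.5% = $337,289.49.
Line duty = $8,967.21 + $337,289.49 = $346,256.70.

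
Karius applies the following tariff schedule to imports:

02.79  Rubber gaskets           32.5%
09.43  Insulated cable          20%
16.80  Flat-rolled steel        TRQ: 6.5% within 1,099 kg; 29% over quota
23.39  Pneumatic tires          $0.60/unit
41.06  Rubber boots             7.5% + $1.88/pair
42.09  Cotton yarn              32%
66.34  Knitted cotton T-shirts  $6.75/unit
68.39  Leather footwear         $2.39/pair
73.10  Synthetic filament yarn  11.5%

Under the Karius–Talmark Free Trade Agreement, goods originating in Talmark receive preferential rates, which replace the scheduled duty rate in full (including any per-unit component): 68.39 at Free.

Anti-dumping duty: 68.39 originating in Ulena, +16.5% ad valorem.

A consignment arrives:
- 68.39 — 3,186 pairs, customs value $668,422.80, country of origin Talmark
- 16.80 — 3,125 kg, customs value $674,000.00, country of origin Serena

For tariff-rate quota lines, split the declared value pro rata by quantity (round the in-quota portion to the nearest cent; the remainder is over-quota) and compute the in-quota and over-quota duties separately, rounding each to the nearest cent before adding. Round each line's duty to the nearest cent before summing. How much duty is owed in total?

$142,127.73

Line 1 (68.39, Talmark, 3,186 pairs, $668,422.80):
Base rate for 68.39 is $2.39/pair.
Origin Talmark qualifies under the Karius–Talmark agreement and 68.39 is covered: preferential rate Free applies instead.
The additional-duty order on 68.39 targets Ulena, not Talmark; it does not apply.
Duty = $668,422.80 × 0% = $0.00.
Line 2 (16.80, Serena, 3,125 kg, $674,000.00):
Code 16.80 is under a tariff-rate quota (threshold 1,099 kg). In-quota: 1,099 kg at 6.5%; over-quota: 2,026 kg at 29%.
Pro-rata value split: in-quota = $674,000.00 × 1,099/3,125 = $237,032.32; over-quota = $674,000.00 − $237,032.32 = $436,967.68.
In-quota duty = $237,032.32 × 6.5% = $15,407.10. Over-quota duty = $436,967.68 × 29% = $126,720.63.
Line duty = $15,407.10 + $126,720.63 = $142,127.73.
Total = $0.00 + $142,127.73 = $142,127.73.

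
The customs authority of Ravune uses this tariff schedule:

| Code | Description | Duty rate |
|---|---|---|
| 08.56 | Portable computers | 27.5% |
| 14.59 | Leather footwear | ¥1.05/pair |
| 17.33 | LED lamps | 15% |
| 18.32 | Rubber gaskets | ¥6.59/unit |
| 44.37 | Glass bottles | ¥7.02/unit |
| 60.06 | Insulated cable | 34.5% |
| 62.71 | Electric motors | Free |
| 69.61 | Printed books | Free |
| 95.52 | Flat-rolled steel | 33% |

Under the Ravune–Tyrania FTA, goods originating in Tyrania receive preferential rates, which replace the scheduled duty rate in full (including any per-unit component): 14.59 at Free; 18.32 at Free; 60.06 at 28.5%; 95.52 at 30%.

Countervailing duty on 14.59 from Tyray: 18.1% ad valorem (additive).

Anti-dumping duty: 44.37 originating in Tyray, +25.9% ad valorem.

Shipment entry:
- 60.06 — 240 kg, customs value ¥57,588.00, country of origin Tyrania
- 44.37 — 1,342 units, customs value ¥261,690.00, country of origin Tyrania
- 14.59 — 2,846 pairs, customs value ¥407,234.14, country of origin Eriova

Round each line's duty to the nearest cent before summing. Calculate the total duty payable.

Line 1 (60.06, Tyrania, 240 kg, ¥57,588.00):
Base rate for 60.06 is 34.5%.
Origin Tyrania qualifies under the Ravune–Tyrania agreement and 60.06 is covered: preferential rate 28.5% applies instead.
Duty = ¥57,588.00 × 28.5% = ¥16,412.58.
Line 2 (44.37, Tyrania, 1,342 units, ¥261,690.00):
Base rate for 44.37 is ¥7.02/unit.
Origin Tyrania is the FTA partner but 44.37 is not on the preference list; base rate stands.
The additional-duty order on 44.37 targets Tyray, not Tyrania; it does not apply.
Duty = 1,342 × ¥7.02 = ¥9,420.84.
Line 3 (14.59, Eriova, 2,846 pairs, ¥407,234.14):
Base rate for 14.59 is ¥1.05/pair.
14.59 has an FTA preferential rate, but origin Eriova is not Tyrania; base rate stands.
The additional-duty order on 14.59 targets Tyray, not Eriova; it does not apply.
Duty = 2,846 × ¥1.05 = ¥2,988.30.
Total = ¥16,412.58 + ¥9,420.84 + ¥2,988.30 = ¥28,821.72.

¥28,821.72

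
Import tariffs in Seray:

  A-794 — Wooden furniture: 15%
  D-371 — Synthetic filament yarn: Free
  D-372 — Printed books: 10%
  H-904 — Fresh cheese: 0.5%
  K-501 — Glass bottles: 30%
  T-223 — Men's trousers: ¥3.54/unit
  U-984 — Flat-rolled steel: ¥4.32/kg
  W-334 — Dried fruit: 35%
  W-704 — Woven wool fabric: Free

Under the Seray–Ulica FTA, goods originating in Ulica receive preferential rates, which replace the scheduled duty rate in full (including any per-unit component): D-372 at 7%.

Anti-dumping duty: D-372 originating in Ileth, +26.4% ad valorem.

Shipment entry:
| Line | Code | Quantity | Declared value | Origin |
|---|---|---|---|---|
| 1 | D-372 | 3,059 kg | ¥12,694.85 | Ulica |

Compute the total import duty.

Line 1 (D-372, Ulica, 3,059 kg, ¥12,694.85):
Base rate for D-372 is 10%.
Origin Ulica qualifies under the Seray–Ulica agreement and D-372 is covered: preferential rate 7% applies instead.
The additional-duty order on D-372 targets Ileth, not Ulica; it does not apply.
Duty = ¥12,694.85 × 7% = ¥888.64.

¥888.64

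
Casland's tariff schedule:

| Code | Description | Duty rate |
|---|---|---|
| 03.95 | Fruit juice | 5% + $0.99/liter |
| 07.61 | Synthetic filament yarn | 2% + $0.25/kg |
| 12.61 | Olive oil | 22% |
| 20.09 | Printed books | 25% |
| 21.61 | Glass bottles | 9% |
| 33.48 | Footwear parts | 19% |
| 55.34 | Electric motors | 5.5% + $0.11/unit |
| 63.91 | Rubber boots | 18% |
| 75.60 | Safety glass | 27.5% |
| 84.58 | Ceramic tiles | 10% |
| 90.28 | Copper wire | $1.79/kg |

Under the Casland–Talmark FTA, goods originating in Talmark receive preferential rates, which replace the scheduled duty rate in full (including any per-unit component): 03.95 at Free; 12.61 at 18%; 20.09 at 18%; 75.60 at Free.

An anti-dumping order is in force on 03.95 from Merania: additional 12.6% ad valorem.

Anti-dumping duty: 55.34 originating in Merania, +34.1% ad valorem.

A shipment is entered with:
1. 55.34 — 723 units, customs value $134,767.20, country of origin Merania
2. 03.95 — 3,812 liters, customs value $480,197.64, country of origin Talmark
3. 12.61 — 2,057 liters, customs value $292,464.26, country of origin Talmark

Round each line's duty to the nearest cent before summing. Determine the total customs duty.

$106,090.91

Line 1 (55.34, Merania, 723 units, $134,767.20):
Base rate for 55.34 is 5.5% + $0.11/unit.
Additional duty on 55.34 from Merania: +34.1%. Applied ad valorem rate: 5.5% + 34.1% = 39.6%.
Duty = $134,767.20 × 39.6% + 723 × $0.11 = $53,447.34.
Line 2 (03.95, Talmark, 3,812 liters, $480,197.64):
Base rate for 03.95 is 5% + $0.99/liter.
Origin Talmark qualifies under the Casland–Talmark agreement and 03.95 is covered: preferential rate Free applies instead.
The additional-duty order on 03.95 targets Merania, not Talmark; it does not apply.
Duty = $480,197.64 × 0% = $0.00.
Line 3 (12.61, Talmark, 2,057 liters, $292,464.26):
Base rate for 12.61 is 22%.
Origin Talmark qualifies under the Casland–Talmark agreement and 12.61 is covered: preferential rate 18% applies instead.
Duty = $292,464.26 × 18% = $52,643.57.
Total = $53,447.34 + $0.00 + $52,643.57 = $106,090.91.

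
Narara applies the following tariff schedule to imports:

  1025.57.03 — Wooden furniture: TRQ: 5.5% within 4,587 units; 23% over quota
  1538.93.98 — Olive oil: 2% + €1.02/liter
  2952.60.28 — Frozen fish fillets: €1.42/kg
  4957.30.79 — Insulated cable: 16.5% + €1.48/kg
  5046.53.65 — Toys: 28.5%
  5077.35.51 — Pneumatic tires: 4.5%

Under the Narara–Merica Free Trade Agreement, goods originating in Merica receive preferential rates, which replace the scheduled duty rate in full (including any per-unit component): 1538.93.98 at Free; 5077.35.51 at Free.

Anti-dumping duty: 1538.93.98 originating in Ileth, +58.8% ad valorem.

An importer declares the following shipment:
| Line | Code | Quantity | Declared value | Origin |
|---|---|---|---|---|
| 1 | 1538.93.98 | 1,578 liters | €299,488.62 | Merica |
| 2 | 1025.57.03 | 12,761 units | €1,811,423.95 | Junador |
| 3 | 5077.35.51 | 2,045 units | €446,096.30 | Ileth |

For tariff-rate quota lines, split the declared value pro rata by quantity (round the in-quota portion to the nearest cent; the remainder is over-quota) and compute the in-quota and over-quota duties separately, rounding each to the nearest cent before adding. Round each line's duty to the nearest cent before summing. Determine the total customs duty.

Line 1 (1538.93.98, Merica, 1,578 liters, €299,488.62):
Base rate for 1538.93.98 is 2% + €1.02/liter.
Origin Merica qualifies under the Narara–Merica agreement and 1538.93.98 is covered: preferential rate Free applies instead.
The additional-duty order on 1538.93.98 targets Ileth, not Merica; it does not apply.
Duty = €299,488.62 × 0% = €0.00.
Line 2 (1025.57.03, Junador, 12,761 units, €1,811,423.95):
Code 1025.57.03 is under a tariff-rate quota (threshold 4,587 units). In-quota: 4,587 units at 5.5%; over-quota: 8,174 units at 23%.
Pro-rata value split: in-quota = €1,811,423.95 × 4,587/12,761 = €651,124.65; over-quota = €1,811,423.95 − €651,124.65 = €1,160,299.30.
In-quota duty = €651,124.65 × 5.5% = €35,811.86. Over-quota duty = €1,160,299.30 × 23% = €266,868.84.
Line duty = €35,811.86 + €266,868.84 = €302,680.70.
Line 3 (5077.35.51, Ileth, 2,045 units, €446,096.30):
Base rate for 5077.35.51 is 4.5%.
5077.35.51 has an FTA preferential rate, but origin Ileth is not Merica; base rate stands.
Duty = €446,096.30 × 4.5% = €20,074.33.
Total = €0.00 + €302,680.70 + €20,074.33 = €322,755.03.

€322,755.03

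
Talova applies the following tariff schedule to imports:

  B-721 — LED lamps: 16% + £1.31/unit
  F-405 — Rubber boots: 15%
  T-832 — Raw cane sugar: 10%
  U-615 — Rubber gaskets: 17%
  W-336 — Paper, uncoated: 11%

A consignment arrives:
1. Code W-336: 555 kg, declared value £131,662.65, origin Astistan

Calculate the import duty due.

£14,482.89

Line 1 (W-336, Astistan, 555 kg, £131,662.65):
Base rate for W-336 is 11%.
Duty = £131,662.65 × 11% = £14,482.89.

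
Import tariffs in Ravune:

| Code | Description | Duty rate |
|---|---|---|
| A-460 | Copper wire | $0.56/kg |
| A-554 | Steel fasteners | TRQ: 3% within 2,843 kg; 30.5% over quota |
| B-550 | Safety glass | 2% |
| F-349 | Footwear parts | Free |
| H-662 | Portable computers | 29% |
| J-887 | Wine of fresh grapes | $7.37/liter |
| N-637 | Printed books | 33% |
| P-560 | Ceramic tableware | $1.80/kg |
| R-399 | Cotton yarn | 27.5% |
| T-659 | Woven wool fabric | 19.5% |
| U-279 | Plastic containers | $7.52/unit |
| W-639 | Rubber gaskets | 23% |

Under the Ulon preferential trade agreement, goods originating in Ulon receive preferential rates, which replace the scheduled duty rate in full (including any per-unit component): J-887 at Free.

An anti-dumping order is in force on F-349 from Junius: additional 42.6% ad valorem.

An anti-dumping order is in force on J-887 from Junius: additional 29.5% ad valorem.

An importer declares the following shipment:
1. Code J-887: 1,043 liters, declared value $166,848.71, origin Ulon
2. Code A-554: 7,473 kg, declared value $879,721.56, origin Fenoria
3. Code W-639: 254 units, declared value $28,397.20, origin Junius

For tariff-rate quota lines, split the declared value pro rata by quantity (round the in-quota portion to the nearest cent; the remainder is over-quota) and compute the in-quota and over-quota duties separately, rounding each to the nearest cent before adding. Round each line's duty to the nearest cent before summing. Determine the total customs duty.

Line 1 (J-887, Ulon, 1,043 liters, $166,848.71):
Base rate for J-887 is $7.37/liter.
Origin Ulon qualifies under the Ravune–Ulon agreement and J-887 is covered: preferential rate Free applies instead.
The additional-duty order on J-887 targets Junius, not Ulon; it does not apply.
Duty = $166,848.71 × 0% = $0.00.
Line 2 (A-554, Fenoria, 7,473 kg, $879,721.56):
Code A-554 is under a tariff-rate quota (threshold 2,843 kg). In-quota: 2,843 kg at 3%; over-quota: 4,630 kg at 30.5%.
Pro-rata value split: in-quota = $879,721.56 × 2,843/7,473 = $334,677.96; over-quota = $879,721.56 − $334,677.96 = $545,043.60.
In-quota duty = $334,677.96 × 3% = $10,040.34. Over-quota duty = $545,043.60 × 30.5% = $166,238.30.
Line duty = $10,040.34 + $166,238.30 = $176,278.64.
Line 3 (W-639, Junius, 254 units, $28,397.20):
Base rate for W-639 is 23%.
Duty = $28,397.20 × 23% = $6,531.36.
Total = $0.00 + $176,278.64 + $6,531.36 = $182,810.00.

$182,810.00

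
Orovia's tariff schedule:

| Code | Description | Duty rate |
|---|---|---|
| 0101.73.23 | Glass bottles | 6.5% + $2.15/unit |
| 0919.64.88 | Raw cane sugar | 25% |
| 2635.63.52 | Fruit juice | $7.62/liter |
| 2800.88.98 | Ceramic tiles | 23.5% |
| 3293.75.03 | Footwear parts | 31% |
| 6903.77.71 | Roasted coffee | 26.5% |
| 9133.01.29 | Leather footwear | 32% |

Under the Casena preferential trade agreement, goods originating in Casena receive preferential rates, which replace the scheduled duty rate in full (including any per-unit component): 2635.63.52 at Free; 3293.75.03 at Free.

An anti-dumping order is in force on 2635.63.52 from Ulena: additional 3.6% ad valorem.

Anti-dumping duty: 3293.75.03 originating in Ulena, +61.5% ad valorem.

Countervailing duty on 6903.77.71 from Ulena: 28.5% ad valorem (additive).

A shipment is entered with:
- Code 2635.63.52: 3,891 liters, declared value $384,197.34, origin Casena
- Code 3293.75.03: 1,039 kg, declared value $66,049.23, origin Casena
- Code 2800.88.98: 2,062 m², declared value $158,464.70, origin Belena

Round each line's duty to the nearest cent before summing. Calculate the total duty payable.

$37,239.20

Line 1 (2635.63.52, Casena, 3,891 liters, $384,197.34):
Base rate for 2635.63.52 is $7.62/liter.
Origin Casena qualifies under the Orovia–Casena agreement and 2635.63.52 is covered: preferential rate Free applies instead.
The additional-duty order on 2635.63.52 targets Ulena, not Casena; it does not apply.
Duty = $384,197.34 × 0% = $0.00.
Line 2 (3293.75.03, Casena, 1,039 kg, $66,049.23):
Base rate for 3293.75.03 is 31%.
Origin Casena qualifies under the Orovia–Casena agreement and 3293.75.03 is covered: preferential rate Free applies instead.
The additional-duty order on 3293.75.03 targets Ulena, not Casena; it does not apply.
Duty = $66,049.23 × 0% = $0.00.
Line 3 (2800.88.98, Belena, 2,062 m², $158,464.70):
Base rate for 2800.88.98 is 23.5%.
Duty = $158,464.70 × 23.5% = $37,239.20.
Total = $0.00 + $0.00 + $37,239.20 = $37,239.20.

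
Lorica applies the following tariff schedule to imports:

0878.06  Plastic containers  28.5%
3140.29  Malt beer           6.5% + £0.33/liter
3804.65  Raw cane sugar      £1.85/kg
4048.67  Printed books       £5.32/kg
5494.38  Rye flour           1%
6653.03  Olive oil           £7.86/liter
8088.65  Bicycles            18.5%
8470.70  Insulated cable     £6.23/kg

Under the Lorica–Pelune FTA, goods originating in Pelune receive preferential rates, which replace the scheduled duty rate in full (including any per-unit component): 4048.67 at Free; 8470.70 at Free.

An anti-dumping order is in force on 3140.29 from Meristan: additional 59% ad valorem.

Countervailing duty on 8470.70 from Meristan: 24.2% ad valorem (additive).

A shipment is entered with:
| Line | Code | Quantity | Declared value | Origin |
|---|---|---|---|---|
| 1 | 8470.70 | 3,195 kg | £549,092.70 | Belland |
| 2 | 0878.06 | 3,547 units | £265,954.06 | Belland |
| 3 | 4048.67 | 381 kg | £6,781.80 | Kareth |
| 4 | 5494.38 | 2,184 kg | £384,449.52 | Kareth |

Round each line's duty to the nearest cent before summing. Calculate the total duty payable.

£101,573.18

Line 1 (8470.70, Belland, 3,195 kg, £549,092.70):
Base rate for 8470.70 is £6.23/kg.
8470.70 has an FTA preferential rate, but origin Belland is not Pelune; base rate stands.
The additional-duty order on 8470.70 targets Meristan, not Belland; it does not apply.
Duty = 3,195 × £6.23 = £19,904.85.
Line 2 (0878.06, Belland, 3,547 units, £265,954.06):
Base rate for 0878.06 is 28.5%.
Duty = £265,954.06 × 28.5% = £75,796.91.
Line 3 (4048.67, Kareth, 381 kg, £6,781.80):
Base rate for 4048.67 is £5.32/kg.
4048.67 has an FTA preferential rate, but origin Kareth is not Pelune; base rate stands.
Duty = 381 × £5.32 = £2,026.92.
Line 4 (5494.38, Kareth, 2,184 kg, £384,449.52):
Base rate for 5494.38 is 1%.
Duty = £384,449.52 × 1% = £3,844.50.
Total = £19,904.85 + £75,796.91 + £2,026.92 + £3,844.50 = £101,573.18.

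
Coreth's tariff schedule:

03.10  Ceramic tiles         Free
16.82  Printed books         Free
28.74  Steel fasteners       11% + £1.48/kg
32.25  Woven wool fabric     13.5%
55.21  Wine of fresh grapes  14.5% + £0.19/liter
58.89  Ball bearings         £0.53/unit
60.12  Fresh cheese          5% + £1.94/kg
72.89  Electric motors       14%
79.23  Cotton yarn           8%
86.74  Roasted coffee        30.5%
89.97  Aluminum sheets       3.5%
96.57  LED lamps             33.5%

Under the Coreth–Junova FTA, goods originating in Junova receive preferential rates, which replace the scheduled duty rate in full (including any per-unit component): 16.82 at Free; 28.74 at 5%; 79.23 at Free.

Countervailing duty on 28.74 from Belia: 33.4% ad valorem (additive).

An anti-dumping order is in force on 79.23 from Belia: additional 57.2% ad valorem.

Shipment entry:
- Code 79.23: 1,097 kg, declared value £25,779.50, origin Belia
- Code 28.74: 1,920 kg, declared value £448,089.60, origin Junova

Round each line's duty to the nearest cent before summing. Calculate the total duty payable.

£39,212.71

Line 1 (79.23, Belia, 1,097 kg, £25,779.50):
Base rate for 79.23 is 8%.
79.23 has an FTA preferential rate, but origin Belia is not Junova; base rate stands.
Additional duty on 79.23 from Belia: +57.2%. Applied ad valorem rate: 8% + 57.2% = 65.2%.
Duty = £25,779.50 × 65.2% = £16,808.23.
Line 2 (28.74, Junova, 1,920 kg, £448,089.60):
Base rate for 28.74 is 11% + £1.48/kg.
Origin Junova qualifies under the Coreth–Junova agreement and 28.74 is covered: preferential rate 5% applies instead.
The additional-duty order on 28.74 targets Belia, not Junova; it does not apply.
Duty = £448,089.60 × 5% = £22,404.48.
Total = £16,808.23 + £22,404.48 = £39,212.71.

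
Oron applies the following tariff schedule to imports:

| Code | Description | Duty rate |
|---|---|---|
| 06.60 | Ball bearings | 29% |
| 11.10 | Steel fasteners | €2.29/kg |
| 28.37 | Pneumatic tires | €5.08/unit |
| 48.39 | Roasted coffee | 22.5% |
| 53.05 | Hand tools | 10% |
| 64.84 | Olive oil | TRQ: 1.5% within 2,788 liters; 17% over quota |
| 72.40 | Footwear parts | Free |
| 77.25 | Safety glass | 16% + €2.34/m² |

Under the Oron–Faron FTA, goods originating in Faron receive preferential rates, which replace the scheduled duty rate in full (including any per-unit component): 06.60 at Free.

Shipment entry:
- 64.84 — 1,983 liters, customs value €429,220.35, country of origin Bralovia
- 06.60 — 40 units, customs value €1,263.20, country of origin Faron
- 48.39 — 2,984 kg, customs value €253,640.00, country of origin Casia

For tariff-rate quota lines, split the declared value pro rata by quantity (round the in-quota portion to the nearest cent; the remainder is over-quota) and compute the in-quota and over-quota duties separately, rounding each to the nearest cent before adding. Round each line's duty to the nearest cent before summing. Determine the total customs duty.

Line 1 (64.84, Bralovia, 1,983 liters, €429,220.35):
Code 64.84 is under a tariff-rate quota (threshold 2,788 liters). Quantity 1,983 liters is within the quota, so the in-quota rate 1.5% applies to the full value.
Duty = €429,220.35 × 1.5% = €6,438.31.
Line 2 (06.60, Faron, 40 units, €1,263.20):
Base rate for 06.60 is 29%.
Origin Faron qualifies under the Oron–Faron agreement and 06.60 is covered: preferential rate Free applies instead.
Duty = €1,263.20 × 0% = €0.00.
Line 3 (48.39, Casia, 2,984 kg, €253,640.00):
Base rate for 48.39 is 22.5%.
Duty = €253,640.00 × 22.5% = €57,069.00.
Total = €6,438.31 + €0.00 + €57,069.00 = €63,507.31.

€63,507.31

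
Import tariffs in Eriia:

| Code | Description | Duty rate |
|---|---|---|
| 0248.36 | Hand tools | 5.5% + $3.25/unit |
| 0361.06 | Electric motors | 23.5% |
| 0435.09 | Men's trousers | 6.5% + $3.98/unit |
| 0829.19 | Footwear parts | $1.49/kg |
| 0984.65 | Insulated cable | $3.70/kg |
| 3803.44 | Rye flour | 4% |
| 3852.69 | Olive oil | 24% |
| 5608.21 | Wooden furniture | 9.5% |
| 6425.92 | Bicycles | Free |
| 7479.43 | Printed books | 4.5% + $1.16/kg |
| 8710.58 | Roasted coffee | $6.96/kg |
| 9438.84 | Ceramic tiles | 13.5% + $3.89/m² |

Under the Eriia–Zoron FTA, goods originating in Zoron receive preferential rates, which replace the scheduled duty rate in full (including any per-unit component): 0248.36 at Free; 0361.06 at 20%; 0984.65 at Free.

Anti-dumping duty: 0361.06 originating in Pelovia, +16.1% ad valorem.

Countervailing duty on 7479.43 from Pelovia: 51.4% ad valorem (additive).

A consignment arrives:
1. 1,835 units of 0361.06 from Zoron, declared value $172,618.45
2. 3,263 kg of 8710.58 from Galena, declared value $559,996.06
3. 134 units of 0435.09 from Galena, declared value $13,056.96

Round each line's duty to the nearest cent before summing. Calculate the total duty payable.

Line 1 (0361.06, Zoron, 1,835 units, $172,618.45):
Base rate for 0361.06 is 23.5%.
Origin Zoron qualifies under the Eriia–Zoron agreement and 0361.06 is covered: preferential rate 20% applies instead.
The additional-duty order on 0361.06 targets Pelovia, not Zoron; it does not apply.
Duty = $172,618.45 × 20% = $34,523.69.
Line 2 (8710.58, Galena, 3,263 kg, $559,996.06):
Base rate for 8710.58 is $6.96/kg.
Duty = 3,263 × $6.96 = $22,710.48.
Line 3 (0435.09, Galena, 134 units, $13,056.96):
Base rate for 0435.09 is 6.5% + $3.98/unit.
Duty = $13,056.96 × 6.5% + 134 × $3.98 = $1,382.02.
Total = $34,523.69 + $22,710.48 + $1,382.02 = $58,616.19.

$58,616.19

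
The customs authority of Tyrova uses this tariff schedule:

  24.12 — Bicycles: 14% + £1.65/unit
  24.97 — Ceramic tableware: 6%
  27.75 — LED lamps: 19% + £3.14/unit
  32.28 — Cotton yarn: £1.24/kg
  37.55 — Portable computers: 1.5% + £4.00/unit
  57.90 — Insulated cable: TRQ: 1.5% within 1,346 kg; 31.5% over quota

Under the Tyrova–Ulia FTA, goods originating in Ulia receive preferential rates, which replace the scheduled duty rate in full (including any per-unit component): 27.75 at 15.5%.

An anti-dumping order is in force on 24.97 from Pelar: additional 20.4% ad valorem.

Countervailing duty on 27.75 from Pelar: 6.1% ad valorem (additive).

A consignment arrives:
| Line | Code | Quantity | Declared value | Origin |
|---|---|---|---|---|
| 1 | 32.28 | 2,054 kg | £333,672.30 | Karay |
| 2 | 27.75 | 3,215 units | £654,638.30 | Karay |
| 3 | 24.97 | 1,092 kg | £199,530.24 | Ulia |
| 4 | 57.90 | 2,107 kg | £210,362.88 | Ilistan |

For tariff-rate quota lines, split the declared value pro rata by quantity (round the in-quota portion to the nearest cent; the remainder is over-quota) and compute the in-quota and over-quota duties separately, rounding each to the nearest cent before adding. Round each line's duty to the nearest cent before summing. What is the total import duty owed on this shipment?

£174,944.07

Line 1 (32.28, Karay, 2,054 kg, £333,672.30):
Base rate for 32.28 is £1.24/kg.
Duty = 2,054 × £1.24 = £2,546.96.
Line 2 (27.75, Karay, 3,215 units, £654,638.30):
Base rate for 27.75 is 19% + £3.14/unit.
27.75 has an FTA preferential rate, but origin Karay is not Ulia; base rate stands.
The additional-duty order on 27.75 targets Pelar, not Karay; it does not apply.
Duty = £654,638.30 × 19% + 3,215 × £3.14 = £134,476.38.
Line 3 (24.97, Ulia, 1,092 kg, £199,530.24):
Base rate for 24.97 is 6%.
Origin Ulia is the FTA partner but 24.97 is not on the preference list; base rate stands.
The additional-duty order on 24.97 targets Pelar, not Ulia; it does not apply.
Duty = £199,530.24 × 6% = £11,971.81.
Line 4 (57.90, Ilistan, 2,107 kg, £210,362.88):
Code 57.90 is under a tariff-rate quota (threshold 1,346 kg). In-quota: 1,346 kg at 1.5%; over-quota: 761 kg at 31.5%.
Pro-rata value split: in-quota = £210,362.88 × 1,346/2,107 = £134,384.64; over-quota = £210,362.88 − £134,384.64 = £75,978.24.
In-quota duty = £134,384.64 × 1.5% = £2,015.77. Over-quota duty = £75,978.24 × 31.5% = £23,933.15.
Line duty = £2,015.77 + £23,933.15 = £25,948.92.
Total = £2,546.96 + £134,476.38 + £11,971.81 + £25,948.92 = £174,944.07.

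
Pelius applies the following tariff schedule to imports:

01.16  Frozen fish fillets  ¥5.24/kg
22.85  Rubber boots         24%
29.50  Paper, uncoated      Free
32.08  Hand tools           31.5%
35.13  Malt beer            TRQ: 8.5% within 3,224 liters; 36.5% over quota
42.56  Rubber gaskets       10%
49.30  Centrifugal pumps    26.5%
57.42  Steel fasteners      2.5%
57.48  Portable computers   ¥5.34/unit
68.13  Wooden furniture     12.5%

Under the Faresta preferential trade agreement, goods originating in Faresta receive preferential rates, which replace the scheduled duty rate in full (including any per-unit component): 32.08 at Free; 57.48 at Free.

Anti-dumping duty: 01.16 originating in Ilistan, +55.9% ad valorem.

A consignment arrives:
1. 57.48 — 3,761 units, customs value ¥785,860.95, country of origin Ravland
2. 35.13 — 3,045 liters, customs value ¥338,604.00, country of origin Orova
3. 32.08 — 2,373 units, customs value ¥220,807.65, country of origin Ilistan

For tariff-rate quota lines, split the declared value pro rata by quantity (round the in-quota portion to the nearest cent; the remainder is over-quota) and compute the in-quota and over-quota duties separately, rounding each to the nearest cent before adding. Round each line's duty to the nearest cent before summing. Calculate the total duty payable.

Line 1 (57.48, Ravland, 3,761 units, ¥785,860.95):
Base rate for 57.48 is ¥5.34/unit.
57.48 has an FTA preferential rate, but origin Ravland is not Faresta; base rate stands.
Duty = 3,761 × ¥5.34 = ¥20,083.74.
Line 2 (35.13, Orova, 3,045 liters, ¥338,604.00):
Code 35.13 is under a tariff-rate quota (threshold 3,224 liters). Quantity 3,045 liters is within the quota, so the in-quota rate 8.5% applies to the full value.
Duty = ¥338,604.00 × 8.5% = ¥28,781.34.
Line 3 (32.08, Ilistan, 2,373 units, ¥220,807.65):
Base rate for 32.08 is 31.5%.
32.08 has an FTA preferential rate, but origin Ilistan is not Faresta; base rate stands.
Duty = ¥220,807.65 × 31.5% = ¥69,554.41.
Total = ¥20,083.74 + ¥28,781.34 + ¥69,554.41 = ¥118,419.49.

¥118,419.49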